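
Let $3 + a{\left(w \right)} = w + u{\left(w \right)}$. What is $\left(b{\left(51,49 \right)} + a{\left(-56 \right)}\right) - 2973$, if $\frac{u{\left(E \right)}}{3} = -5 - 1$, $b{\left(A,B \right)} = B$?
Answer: $-3001$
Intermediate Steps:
$u{\left(E \right)} = -18$ ($u{\left(E \right)} = 3 \left(-5 - 1\right) = 3 \left(-6\right) = -18$)
$a{\left(w \right)} = -21 + w$ ($a{\left(w \right)} = -3 + \left(w - 18\right) = -3 + \left(-18 + w\right) = -21 + w$)
$\left(b{\left(51,49 \right)} + a{\left(-56 \right)}\right) - 2973 = \left(49 - 77\right) - 2973 = -28 - 2973 = -3001$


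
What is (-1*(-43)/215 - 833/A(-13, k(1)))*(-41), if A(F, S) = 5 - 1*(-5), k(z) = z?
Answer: 34071/10 ≈ 3407.1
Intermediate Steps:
A(F, S) = 10 (A(F, S) = 5 + 5 = 10)
(-1*(-43)/215 - 833/A(-13, k(1)))*(-41) = (-1*(-43)/215 - 833/10)*(-41) = (43*(1/215) - 833*⅒)*(-41) = (⅕ - 833/10)*(-41) = -831/10*(-41) = 34071/10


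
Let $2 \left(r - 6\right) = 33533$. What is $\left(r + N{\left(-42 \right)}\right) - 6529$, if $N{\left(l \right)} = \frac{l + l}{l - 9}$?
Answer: $\frac{348335}{34} \approx 10245.0$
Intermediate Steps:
$r = \frac{33545}{2}$ ($r = 6 + \frac{1}{2} \cdot 33533 = 6 + \frac{33533}{2} = \frac{33545}{2} \approx 16773.0$)
$N{\left(l \right)} = \frac{2 l}{-9 + l}$
$\left(r + N{\left(-42 \right)}\right) - 6529 = \left(\frac{33545}{2} + 2 \left(-42\right) \frac{1}{-9 - 42}\right) - 6529 = \left(\frac{33545}{2} + 2 \left(-42\right) \frac{1}{-51}\right) - 6529 = \left(\frac{33545}{2} + 2 \left(-42\right) \left(- \frac{1}{51}\right)\right) - 6529 = \left(\frac{33545}{2} + \frac{28}{17}\right) - 6529 = \frac{570321}{34} - 6529 = \frac{348335}{34}$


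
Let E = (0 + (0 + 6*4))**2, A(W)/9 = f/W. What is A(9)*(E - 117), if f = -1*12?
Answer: -5508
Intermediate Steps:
f = -12
A(W) = -108/W (A(W) = 9*(-12/W) = -108/W)
E = 576 (E = (0 + (0 + 24))**2 = (0 + 24)**2 = 24**2 = 576)
A(9)*(E - 117) = (-108/9)*(576 - 117) = -108*1/9*459 = -12*459 = -5508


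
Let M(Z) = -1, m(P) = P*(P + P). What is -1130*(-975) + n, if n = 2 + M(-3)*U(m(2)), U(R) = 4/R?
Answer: 2203503/2 ≈ 1.1018e+6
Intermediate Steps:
m(P) = 2*P**2 (m(P) = P*(2*P) = 2*P**2)
n = 3/2 (n = 2 - 4/(2*2**2) = 2 - 4/(2*4) = 2 - 4/8 = 2 - 1*1/2 = 2 - 1/2 = 3/2 ≈ 1.5000)
-1130*(-975) + n = -1130*(-975) + 3/2 = 1101750 + 3/2 = 2203503/2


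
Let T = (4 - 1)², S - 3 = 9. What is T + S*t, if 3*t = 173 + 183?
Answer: 1433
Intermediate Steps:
S = 12 (S = 3 + 9 = 12)
t = 356/3 (t = (173 + 183)/3 = (⅓)*356 = 356/3 ≈ 118.67)
T = 9 (T = 3² = 9)
T + S*t = 9 + 12*(356/3) = 9 + 1424 = 1433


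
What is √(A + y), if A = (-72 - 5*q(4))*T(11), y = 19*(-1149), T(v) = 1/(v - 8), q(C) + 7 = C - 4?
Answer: I*√196590/3 ≈ 147.79*I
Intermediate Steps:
q(C) = -11 + C (q(C) = -7 + (C - 4) = -7 + (-4 + C) = -11 + C)
T(v) = 1/(-8 + v)
y = -21831
A = -37/3 (A = (-72 - 5*(-11 + 4))/(-8 + 11) = (-72 - 5*(-7))/3 = (-72 + 35)*(⅓) = -37*⅓ = -37/3 ≈ -12.333)
√(A + y) = √(-37/3 - 21831) = √(-65530/3) = I*√196590/3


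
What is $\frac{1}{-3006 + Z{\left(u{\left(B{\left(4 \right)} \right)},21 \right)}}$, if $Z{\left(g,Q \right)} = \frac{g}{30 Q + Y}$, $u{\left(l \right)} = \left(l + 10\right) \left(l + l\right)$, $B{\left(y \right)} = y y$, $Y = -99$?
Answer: $- \frac{531}{1595354} \approx -0.00033284$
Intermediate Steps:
$B{\left(y \right)} = y^{2}$
$u{\left(l \right)} = 2 l \left(10 + l\right)$ ($u{\left(l \right)} = \left(10 + l\right) 2 l = 2 l \left(10 + l\right)$)
$Z{\left(g,Q \right)} = \frac{g}{-99 + 30 Q}$ ($Z{\left(g,Q \right)} = \frac{g}{30 Q - 99} = \frac{g}{-99 + 30 Q}$)
$\frac{1}{-3006 + Z{\left(u{\left(B{\left(4 \right)} \right)},21 \right)}} = \frac{1}{-3006 + \frac{2 \cdot 4^{2} \left(10 + 4^{2}\right)}{3 \left(-33 + 10 \cdot 21\right)}} = \frac{1}{-3006 + \frac{2 \cdot 16 \left(10 + 16\right)}{3 \left(-33 + 210\right)}} = \frac{1}{-3006 + \frac{2 \cdot 16 \cdot 26}{3 \cdot 177}} = \frac{1}{-3006 + \frac{1}{3} \cdot 832 \cdot \frac{1}{177}} = \frac{1}{-3006 + \frac{832}{531}} = \frac{1}{- \frac{1595354}{531}} = - \frac{531}{1595354}$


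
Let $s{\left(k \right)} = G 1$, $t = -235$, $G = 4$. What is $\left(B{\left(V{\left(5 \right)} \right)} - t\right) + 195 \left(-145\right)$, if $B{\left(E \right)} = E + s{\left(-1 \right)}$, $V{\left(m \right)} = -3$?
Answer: $-28039$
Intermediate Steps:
$s{\left(k \right)} = 4$ ($s{\left(k \right)} = 4 \cdot 1 = 4$)
$B{\left(E \right)} = 4 + E$ ($B{\left(E \right)} = E + 4 = 4 + E$)
$\left(B{\left(V{\left(5 \right)} \right)} - t\right) + 195 \left(-145\right) = \left(\left(4 - 3\right) - -235\right) + 195 \left(-145\right) = \left(1 + 235\right) - 28275 = 236 - 28275 = -28039$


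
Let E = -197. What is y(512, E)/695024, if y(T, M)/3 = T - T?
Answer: 0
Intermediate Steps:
y(T, M) = 0 (y(T, M) = 3*(T - T) = 3*0 = 0)
y(512, E)/695024 = 0/695024 = 0*(1/695024) = 0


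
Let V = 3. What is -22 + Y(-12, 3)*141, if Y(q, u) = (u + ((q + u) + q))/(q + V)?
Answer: 260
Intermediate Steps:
Y(q, u) = (2*q + 2*u)/(3 + q) (Y(q, u) = (u + ((q + u) + q))/(q + 3) = (u + (u + 2*q))/(3 + q) = (2*q + 2*u)/(3 + q))
-22 + Y(-12, 3)*141 = -22 + (2*(-12 + 3)/(3 - 12))*141 = -22 + (2*(-9)/(-9))*141 = -22 + (2*(-1/9)*(-9))*141 = -22 + 2*141 = -22 + 282 = 260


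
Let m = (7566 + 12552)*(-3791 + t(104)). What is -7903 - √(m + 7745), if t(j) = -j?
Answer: -7903 - I*√78351865 ≈ -7903.0 - 8851.7*I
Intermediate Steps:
m = -78359610 (m = (7566 + 12552)*(-3791 - 1*104) = 20118*(-3791 - 104) = 20118*(-3895) = -78359610)
-7903 - √(m + 7745) = -7903 - √(-78359610 + 7745) = -7903 - √(-78351865) = -7903 - I*√78351865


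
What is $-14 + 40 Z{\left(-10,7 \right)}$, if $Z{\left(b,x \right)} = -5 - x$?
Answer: $-494$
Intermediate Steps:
$-14 + 40 Z{\left(-10,7 \right)} = -14 + 40 \left(-5 - 7\right) = -14 + 40 \left(-12\right) = -14 - 480 = -494$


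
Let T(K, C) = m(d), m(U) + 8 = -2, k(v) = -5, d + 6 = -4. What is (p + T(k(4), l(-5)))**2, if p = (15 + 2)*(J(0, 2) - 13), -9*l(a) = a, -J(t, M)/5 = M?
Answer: 160801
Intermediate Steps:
d = -10 (d = -6 - 4 = -10)
J(t, M) = -5*M
l(a) = -a/9
m(U) = -10 (m(U) = -8 - 2 = -10)
T(K, C) = -10
p = -391 (p = (15 + 2)*(-5*2 - 13) = 17*(-10 - 13) = 17*(-23) = -391)
(p + T(k(4), l(-5)))**2 = (-391 - 10)**2 = (-401)**2 = 160801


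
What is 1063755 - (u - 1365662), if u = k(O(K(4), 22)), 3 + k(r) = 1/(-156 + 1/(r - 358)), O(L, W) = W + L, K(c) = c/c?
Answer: 126963918955/52261 ≈ 2.4294e+6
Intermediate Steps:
K(c) = 1
O(L, W) = L + W
k(r) = -3 + 1/(-156 + 1/(-358 + r)) (k(r) = -3 + 1/(-156 + 1/(r - 358)) = -3 + 1/(-156 + 1/(-358 + r)))
u = -157118/52261 (u = (167905 - 469*(1 + 22))/(-55849 + 156*(1 + 22)) = (167905 - 469*23)/(-55849 + 156*23) = (167905 - 10787)/(-55849 + 3588) = 157118/(-52261) = -1/52261*157118 = -157118/52261 ≈ -3.0064)
1063755 - (u - 1365662) = 1063755 - (-157118/52261 - 1365662) = 1063755 - 1*(-71371018900/52261) = 1063755 + 71371018900/52261 = 126963918955/52261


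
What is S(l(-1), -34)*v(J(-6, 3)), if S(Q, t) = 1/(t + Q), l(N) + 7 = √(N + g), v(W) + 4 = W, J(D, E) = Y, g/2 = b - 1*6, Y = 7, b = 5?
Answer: -123/1684 - 3*I*√3/1684 ≈ -0.07304 - 0.0030856*I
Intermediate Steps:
g = -2 (g = 2*(5 - 1*6) = 2*(5 - 6) = 2*(-1) = -2)
J(D, E) = 7
v(W) = -4 + W
l(N) = -7 + √(-2 + N) (l(N) = -7 + √(N - 2) = -7 + √(-2 + N))
S(Q, t) = 1/(Q + t)
S(l(-1), -34)*v(J(-6, 3)) = (-4 + 7)/((-7 + √(-2 - 1)) - 34) = 3/((-7 + √(-3)) - 34) = 3/((-7 + I*√3) - 34) = 3/(-41 + I*√3)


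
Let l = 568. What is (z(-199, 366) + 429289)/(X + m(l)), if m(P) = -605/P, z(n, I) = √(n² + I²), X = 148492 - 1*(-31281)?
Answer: 243836152/102110459 + 568*√173557/102110459 ≈ 2.3903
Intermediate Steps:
X = 179773 (X = 148492 + 31281 = 179773)
z(n, I) = √(I² + n²)
(z(-199, 366) + 429289)/(X + m(l)) = (√(366² + (-199)²) + 429289)/(179773 - 605/568) = (√(133956 + 39601) + 429289)/(179773 - 605*1/568) = (√173557 + 429289)/(179773 - 605/568) = (429289 + √173557)/(102110459/568) = (429289 + √173557)*(568/102110459) = 243836152/102110459 + 568*√173557/102110459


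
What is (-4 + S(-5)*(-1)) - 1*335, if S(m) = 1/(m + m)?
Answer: -3389/10 ≈ -338.90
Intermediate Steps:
S(m) = 1/(2*m)
(-4 + S(-5)*(-1)) - 1*335 = (-4 + ((½)/(-5))*(-1)) - 1*335 = (-4 + ((½)*(-⅕))*(-1)) - 335 = (-4 - ⅒*(-1)) - 335 = (-4 + ⅒) - 335 = -39/10 - 335 = -3389/10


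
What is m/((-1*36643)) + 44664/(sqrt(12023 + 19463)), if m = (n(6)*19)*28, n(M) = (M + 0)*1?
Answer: -3192/36643 + 22332*sqrt(31486)/15743 ≈ 251.62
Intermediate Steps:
n(M) = M (n(M) = M*1 = M)
m = 3192 (m = (6*19)*28 = 114*28 = 3192)
m/((-1*36643)) + 44664/(sqrt(12023 + 19463)) = 3192/((-1*36643)) + 44664/(sqrt(12023 + 19463)) = 3192/(-36643) + 44664/(sqrt(31486)) = 3192*(-1/36643) + 44664*(sqrt(31486)/31486) = -3192/36643 + 22332*sqrt(31486)/15743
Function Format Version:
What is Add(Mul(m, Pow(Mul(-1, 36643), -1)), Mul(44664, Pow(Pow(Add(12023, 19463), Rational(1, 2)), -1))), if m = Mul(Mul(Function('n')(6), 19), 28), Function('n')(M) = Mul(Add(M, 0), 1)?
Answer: Add(Rational(-3192, 36643), Mul(Rational(22332, 15743), Pow(31486, Rational(1, 2)))) ≈ 251.62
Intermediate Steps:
Function('n')(M) = M (Function('n')(M) = Mul(M, 1) = M)
m = 3192 (m = Mul(Mul(6, 19), 28) = Mul(114, 28) = 3192)
Add(Mul(m, Pow(Mul(-1, 36643), -1)), Mul(44664, Pow(Pow(Add(12023, 19463), Rational(1, 2)), -1))) = Add(Mul(3192, Pow(Mul(-1, 36643), -1)), Mul(44664, Pow(Pow(Add(12023, 19463), Rational(1, 2)), -1))) = Add(Mul(3192, Pow(-36643, -1)), Mul(44664, Pow(Pow(31486, Rational(1, 2)), -1))) = Add(Mul(3192, Rational(-1, 36643)), Mul(44664, Mul(Rational(1, 31486), Pow(31486, Rational(1, 2))))) = Add(Rational(-3192, 36643), Mul(Rational(22332, 15743), Pow(31486, Rational(1, 2))))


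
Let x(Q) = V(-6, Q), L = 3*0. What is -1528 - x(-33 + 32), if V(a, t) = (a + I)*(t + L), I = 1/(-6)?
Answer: -9205/6 ≈ -1534.2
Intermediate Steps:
I = -1/6 ≈ -0.16667
L = 0
V(a, t) = t*(-1/6 + a) (V(a, t) = (a - 1/6)*(t + 0) = (-1/6 + a)*t = t*(-1/6 + a))
x(Q) = -37*Q/6 (x(Q) = Q*(-1/6 - 6) = Q*(-37/6) = -37*Q/6)
-1528 - x(-33 + 32) = -1528 - (-37)*(-33 + 32)/6 = -1528 - (-37)*(-1)/6 = -1528 - 1*37/6 = -1528 - 37/6 = -9205/6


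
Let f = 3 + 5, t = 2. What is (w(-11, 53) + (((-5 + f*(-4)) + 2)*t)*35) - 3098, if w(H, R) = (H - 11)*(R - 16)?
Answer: -6362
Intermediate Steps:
w(H, R) = (-16 + R)*(-11 + H) (w(H, R) = (-11 + H)*(-16 + R) = (-16 + R)*(-11 + H))
f = 8
(w(-11, 53) + (((-5 + f*(-4)) + 2)*t)*35) - 3098 = ((176 - 16*(-11) - 11*53 - 11*53) + (((-5 + 8*(-4)) + 2)*2)*35) - 3098 = ((176 + 176 - 583 - 583) + (((-5 - 32) + 2)*2)*35) - 3098 = (-814 + ((-37 + 2)*2)*35) - 3098 = (-814 - 35*2*35) - 3098 = (-814 - 70*35) - 3098 = (-814 - 2450) - 3098 = -3264 - 3098 = -6362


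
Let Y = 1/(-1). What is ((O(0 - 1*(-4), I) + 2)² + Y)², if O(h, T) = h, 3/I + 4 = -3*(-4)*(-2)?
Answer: 1225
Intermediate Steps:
I = -3/28 (I = 3/(-4 - 3*(-4)*(-2)) = 3/(-4 + 12*(-2)) = 3/(-4 - 24) = 3/(-28) = 3*(-1/28) = -3/28 ≈ -0.10714)
Y = -1
((O(0 - 1*(-4), I) + 2)² + Y)² = (((0 - 1*(-4)) + 2)² - 1)² = (((0 + 4) + 2)² - 1)² = ((4 + 2)² - 1)² = (6² - 1)² = (36 - 1)² = 35² = 1225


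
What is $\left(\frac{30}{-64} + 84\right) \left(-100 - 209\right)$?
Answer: $- \frac{825957}{32} \approx -25811.0$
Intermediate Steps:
$\left(\frac{30}{-64} + 84\right) \left(-100 - 209\right) = \left(30 \left(- \frac{1}{64}\right) + 84\right) \left(-309\right) = \left(- \frac{15}{32} + 84\right) \left(-309\right) = \frac{2673}{32} \left(-309\right) = - \frac{825957}{32}$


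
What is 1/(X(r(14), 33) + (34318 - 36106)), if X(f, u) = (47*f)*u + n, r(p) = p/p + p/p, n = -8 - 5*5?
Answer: 1/1281 ≈ 0.00078064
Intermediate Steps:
n = -33 (n = -8 - 25 = -33)
r(p) = 2 (r(p) = 1 + 1 = 2)
X(f, u) = -33 + 47*f*u (X(f, u) = (47*f)*u - 33 = 47*f*u - 33 = -33 + 47*f*u)
1/(X(r(14), 33) + (34318 - 36106)) = 1/((-33 + 47*2*33) + (34318 - 36106)) = 1/((-33 + 3102) - 1788) = 1/(3069 - 1788) = 1/1281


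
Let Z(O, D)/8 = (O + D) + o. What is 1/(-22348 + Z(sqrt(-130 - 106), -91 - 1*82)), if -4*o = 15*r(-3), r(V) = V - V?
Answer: -5933/140805732 - I*sqrt(59)/35201433 ≈ -4.2136e-5 - 2.1821e-7*I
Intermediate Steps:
r(V) = 0
o = 0 (o = -15*0/4 = -1/4*0 = 0)
Z(O, D) = 8*D + 8*O (Z(O, D) = 8*((O + D) + 0) = 8*((D + O) + 0) = 8*(D + O) = 8*D + 8*O)
1/(-22348 + Z(sqrt(-130 - 106), -91 - 1*82)) = 1/(-22348 + (8*(-91 - 1*82) + 8*sqrt(-130 - 106))) = 1/(-22348 + (8*(-91 - 82) + 8*sqrt(-236))) = 1/(-22348 + (8*(-173) + 8*(2*I*sqrt(59)))) = 1/(-22348 + (-1384 + 16*I*sqrt(59))) = 1/(-23732 + 16*I*sqrt(59))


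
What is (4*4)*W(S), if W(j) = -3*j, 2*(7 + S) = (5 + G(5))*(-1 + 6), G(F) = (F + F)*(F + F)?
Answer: -12264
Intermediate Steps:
G(F) = 4*F² (G(F) = (2*F)*(2*F) = 4*F²)
S = 511/2 (S = -7 + ((5 + 4*5²)*(-1 + 6))/2 = -7 + ((5 + 4*25)*5)/2 = -7 + ((5 + 100)*5)/2 = -7 + (105*5)/2 = -7 + (½)*525 = -7 + 525/2 = 511/2 ≈ 255.50)
(4*4)*W(S) = (4*4)*(-3*511/2) = 16*(-1533/2) = -12264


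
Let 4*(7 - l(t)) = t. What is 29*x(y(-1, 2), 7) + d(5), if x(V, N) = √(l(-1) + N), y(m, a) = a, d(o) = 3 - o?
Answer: -2 + 29*√57/2 ≈ 107.47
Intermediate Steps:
l(t) = 7 - t/4
x(V, N) = √(29/4 + N) (x(V, N) = √((7 - ¼*(-1)) + N) = √((7 + ¼) + N) = √(29/4 + N))
29*x(y(-1, 2), 7) + d(5) = 29*(√(29 + 4*7)/2) + (3 - 1*5) = 29*(√(29 + 28)/2) + (3 - 5) = 29*(√57/2) - 2 = 29*√57/2 - 2 = -2 + 29*√57/2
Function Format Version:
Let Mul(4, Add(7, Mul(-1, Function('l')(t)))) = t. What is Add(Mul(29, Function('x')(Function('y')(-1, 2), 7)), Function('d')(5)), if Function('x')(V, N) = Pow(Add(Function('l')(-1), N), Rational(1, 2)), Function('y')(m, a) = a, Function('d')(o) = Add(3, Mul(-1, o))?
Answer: Add(-2, Mul(Rational(29, 2), Pow(57, Rational(1, 2)))) ≈ 107.47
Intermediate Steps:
Function('l')(t) = Add(7, Mul(Rational(-1, 4), t))
Function('x')(V, N) = Pow(Add(Rational(29, 4), N), Rational(1, 2)) (Function('x')(V, N) = Pow(Add(Add(7, Mul(Rational(-1, 4), -1)), N), Rational(1, 2)) = Pow(Add(Add(7, Rational(1, 4)), N), Rational(1, 2)) = Pow(Add(Rational(29, 4), N), Rational(1, 2)))
Add(Mul(29, Function('x')(Function('y')(-1, 2), 7)), Function('d')(5)) = Add(Mul(29, Mul(Rational(1, 2), Pow(Add(29, Mul(4, 7)), Rational(1, 2)))), Add(3, Mul(-1, 5))) = Add(Mul(29, Mul(Rational(1, 2), Pow(Add(29, 28), Rational(1, 2)))), Add(3, -5)) = Add(Mul(29, Mul(Rational(1, 2), Pow(57, Rational(1, 2)))), -2) = Add(Mul(Rational(29, 2), Pow(57, Rational(1, 2))), -2) = Add(-2, Mul(Rational(29, 2), Pow(57, Rational(1, 2))))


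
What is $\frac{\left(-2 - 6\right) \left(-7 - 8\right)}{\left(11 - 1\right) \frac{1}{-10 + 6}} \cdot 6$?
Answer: $-288$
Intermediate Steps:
$\frac{\left(-2 - 6\right) \left(-7 - 8\right)}{\left(11 - 1\right) \frac{1}{-10 + 6}} \cdot 6 = \frac{\left(-8\right) \left(-15\right)}{10 \frac{1}{-4}} \cdot 6 = \frac{120}{10 \left(- \frac{1}{4}\right)} 6 = \frac{120}{- \frac{5}{2}} \cdot 6 = 120 \left(- \frac{2}{5}\right) 6 = \left(-48\right) 6 = -288$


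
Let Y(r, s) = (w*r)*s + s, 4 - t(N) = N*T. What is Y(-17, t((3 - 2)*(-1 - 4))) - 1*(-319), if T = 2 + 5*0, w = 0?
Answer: 333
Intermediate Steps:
T = 2 (T = 2 + 0 = 2)
t(N) = 4 - 2*N (t(N) = 4 - N*2 = 4 - 2*N)
Y(r, s) = s (Y(r, s) = (0*r)*s + s = 0*s + s = 0 + s = s)
Y(-17, t((3 - 2)*(-1 - 4))) - 1*(-319) = (4 - 2*(3 - 2)*(-1 - 4)) - 1*(-319) = (4 - 2*(-5)) + 319 = (4 + 10) + 319 = 14 + 319 = 333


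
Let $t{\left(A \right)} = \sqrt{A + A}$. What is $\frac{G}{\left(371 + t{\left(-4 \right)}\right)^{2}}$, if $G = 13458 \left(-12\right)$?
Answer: $\frac{161496 i}{- 137633 i + 1484 \sqrt{2}} \approx -1.1731 + 0.017888 i$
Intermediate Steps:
$t{\left(A \right)} = \sqrt{2} \sqrt{A}$ ($t{\left(A \right)} = \sqrt{2 A} = \sqrt{2} \sqrt{A}$)
$G = -161496$
$\frac{G}{\left(371 + t{\left(-4 \right)}\right)^{2}} = - \frac{161496}{\left(371 + \sqrt{2} \sqrt{-4}\right)^{2}} = - \frac{161496}{\left(371 + \sqrt{2} \cdot 2 i\right)^{2}} = - \frac{161496}{\left(371 + 2 i \sqrt{2}\right)^{2}}$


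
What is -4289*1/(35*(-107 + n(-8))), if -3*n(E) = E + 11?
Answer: 4289/3780 ≈ 1.1347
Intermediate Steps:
n(E) = -11/3 - E/3 (n(E) = -(E + 11)/3 = -(11 + E)/3 = -11/3 - E/3)
-4289*1/(35*(-107 + n(-8))) = -4289*1/(35*(-107 + (-11/3 - ⅓*(-8)))) = -4289*1/(35*(-107 + (-11/3 + 8/3))) = -4289*1/(35*(-107 - 1)) = -4289/(35*(-108)) = -4289/(-3780) = -4289*(-1/3780) = 4289/3780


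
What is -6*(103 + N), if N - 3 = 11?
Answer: -702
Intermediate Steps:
N = 14 (N = 3 + 11 = 14)
-6*(103 + N) = -6*(103 + 14) = -6*117 = -702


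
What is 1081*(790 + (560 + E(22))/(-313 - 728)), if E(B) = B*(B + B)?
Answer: 887351822/1041 ≈ 8.5240e+5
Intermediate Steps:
E(B) = 2*B**2 (E(B) = B*(2*B) = 2*B**2)
1081*(790 + (560 + E(22))/(-313 - 728)) = 1081*(790 + (560 + 2*22**2)/(-313 - 728)) = 1081*(790 + (560 + 2*484)/(-1041)) = 1081*(790 + (560 + 968)*(-1/1041)) = 1081*(790 + 1528*(-1/1041)) = 1081*(790 - 1528/1041) = 1081*(820862/1041) = 887351822/1041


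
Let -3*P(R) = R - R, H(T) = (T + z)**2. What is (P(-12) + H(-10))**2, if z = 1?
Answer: 6561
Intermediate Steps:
H(T) = (1 + T)**2 (H(T) = (T + 1)**2 = (1 + T)**2)
P(R) = 0 (P(R) = -(R - R)/3 = -1/3*0 = 0)
(P(-12) + H(-10))**2 = (0 + (1 - 10)**2)**2 = (0 + (-9)**2)**2 = (0 + 81)**2 = 81**2 = 6561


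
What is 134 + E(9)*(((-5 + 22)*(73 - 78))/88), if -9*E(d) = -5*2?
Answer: 52639/396 ≈ 132.93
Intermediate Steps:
E(d) = 10/9 (E(d) = -(-5)*2/9 = -⅑*(-10) = 10/9)
134 + E(9)*(((-5 + 22)*(73 - 78))/88) = 134 + 10*(((-5 + 22)*(73 - 78))/88)/9 = 134 + 10*((17*(-5))*(1/88))/9 = 134 + 10*(-85*1/88)/9 = 134 + (10/9)*(-85/88) = 134 - 425/396 = 52639/396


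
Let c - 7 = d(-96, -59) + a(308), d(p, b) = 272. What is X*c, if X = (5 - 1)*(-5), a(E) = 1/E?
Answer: -429665/77 ≈ -5580.1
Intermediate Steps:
c = 85933/308 (c = 7 + (272 + 1/308) = 7 + 83777/308 = 85933/308 ≈ 279.00)
X = -20 (X = 4*(-5) = -20)
X*c = -20*85933/308 = -429665/77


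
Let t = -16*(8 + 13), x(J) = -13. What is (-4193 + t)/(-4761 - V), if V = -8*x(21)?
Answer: 647/695 ≈ 0.93093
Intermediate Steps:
V = 104 (V = -8*(-13) = 104)
t = -336 (t = -16*21 = -336)
(-4193 + t)/(-4761 - V) = (-4193 - 336)/(-4761 - 1*104) = -4529/(-4761 - 104) = -4529/(-4865) = -4529*(-1/4865) = 647/695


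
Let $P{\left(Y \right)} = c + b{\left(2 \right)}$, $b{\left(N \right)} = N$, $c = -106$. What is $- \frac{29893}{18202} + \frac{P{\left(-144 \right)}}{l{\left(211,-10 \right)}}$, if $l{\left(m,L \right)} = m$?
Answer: $- \frac{8200431}{3840622} \approx -2.1352$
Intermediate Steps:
$P{\left(Y \right)} = -104$ ($P{\left(Y \right)} = -106 + 2 = -104$)
$- \frac{29893}{18202} + \frac{P{\left(-144 \right)}}{l{\left(211,-10 \right)}} = - \frac{29893}{18202} - \frac{104}{211} = - \frac{8200431}{3840622}$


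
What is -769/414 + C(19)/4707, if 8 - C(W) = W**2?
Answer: -139475/72174 ≈ -1.9325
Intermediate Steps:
C(W) = 8 - W**2
-769/414 + C(19)/4707 = -769/414 + (8 - 1*19**2)/4707 = -769*1/414 + (8 - 1*361)*(1/4707) = -769/414 + (8 - 361)*(1/4707) = -769/414 - 353*1/4707 = -769/414 - 353/4707 = -139475/72174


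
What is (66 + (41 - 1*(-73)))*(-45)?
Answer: -8100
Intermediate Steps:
(66 + (41 - 1*(-73)))*(-45) = (66 + (41 + 73))*(-45) = (66 + 114)*(-45) = 180*(-45) = -8100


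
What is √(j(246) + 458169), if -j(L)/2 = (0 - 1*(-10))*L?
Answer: 3*√50361 ≈ 673.24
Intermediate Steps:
j(L) = -20*L (j(L) = -2*(0 - 1*(-10))*L = -2*(0 + 10)*L = -20*L)
√(j(246) + 458169) = √(-20*246 + 458169) = √(-4920 + 458169) = √453249 = 3*√50361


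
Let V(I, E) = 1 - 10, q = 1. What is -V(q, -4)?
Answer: 9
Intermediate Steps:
V(I, E) = -9
-V(q, -4) = -1*(-9) = 9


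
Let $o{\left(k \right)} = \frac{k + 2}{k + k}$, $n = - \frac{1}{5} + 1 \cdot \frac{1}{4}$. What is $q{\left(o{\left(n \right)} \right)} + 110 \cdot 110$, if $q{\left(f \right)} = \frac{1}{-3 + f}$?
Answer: $\frac{423502}{35} \approx 12100.0$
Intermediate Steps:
$n = \frac{1}{20}$ ($n = \left(-1\right) \frac{1}{5} + 1 \cdot \frac{1}{4} = - \frac{1}{5} + \frac{1}{4} = \frac{1}{20} \approx 0.05$)
$o{\left(k \right)} = \frac{2 + k}{2 k}$
$q{\left(o{\left(n \right)} \right)} + 110 \cdot 110 = \frac{1}{-3 + \frac{\frac{1}{\frac{1}{20}} \left(2 + \frac{1}{20}\right)}{2}} + 110 \cdot 110 = \frac{1}{-3 + \frac{1}{2} \cdot 20 \cdot \frac{41}{20}} + 12100 = \frac{1}{-3 + \frac{41}{2}} + 12100 = \frac{1}{\frac{35}{2}} + 12100 = \frac{2}{35} + 12100 = \frac{423502}{35}$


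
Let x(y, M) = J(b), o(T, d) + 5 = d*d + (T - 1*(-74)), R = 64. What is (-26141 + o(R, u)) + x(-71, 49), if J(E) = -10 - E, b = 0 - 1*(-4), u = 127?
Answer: -9893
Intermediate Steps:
o(T, d) = 69 + T + d**2 (o(T, d) = -5 + (d*d + (T - 1*(-74))) = -5 + (d**2 + (T + 74)) = -5 + (d**2 + (74 + T)) = -5 + (74 + T + d**2) = 69 + T + d**2)
b = 4 (b = 0 + 4 = 4)
x(y, M) = -14 (x(y, M) = -10 - 1*4 = -10 - 4 = -14)
(-26141 + o(R, u)) + x(-71, 49) = (-26141 + (69 + 64 + 127**2)) - 14 = (-26141 + (69 + 64 + 16129)) - 14 = (-26141 + 16262) - 14 = -9879 - 14 = -9893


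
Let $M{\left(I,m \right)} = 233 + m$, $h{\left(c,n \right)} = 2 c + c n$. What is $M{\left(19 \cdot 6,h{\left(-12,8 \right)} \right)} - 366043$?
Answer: $-365930$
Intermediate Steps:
$M{\left(19 \cdot 6,h{\left(-12,8 \right)} \right)} - 366043 = \left(233 - 12 \left(2 + 8\right)\right) - 366043 = \left(233 - 120\right) - 366043 = 113 - 366043 = -365930$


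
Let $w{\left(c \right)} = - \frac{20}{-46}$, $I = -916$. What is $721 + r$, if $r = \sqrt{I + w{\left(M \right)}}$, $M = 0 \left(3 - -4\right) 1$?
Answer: $721 + \frac{i \sqrt{484334}}{23} \approx 721.0 + 30.258 i$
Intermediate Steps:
$M = 0$ ($M = 0 \left(3 + 4\right) 1 = 0 \cdot 7 \cdot 1 = 0 \cdot 1 = 0$)
$w{\left(c \right)} = \frac{10}{23}$ ($w{\left(c \right)} = \left(-20\right) \left(- \frac{1}{46}\right) = \frac{10}{23}$)
$r = \frac{i \sqrt{484334}}{23}$ ($r = \sqrt{-916 + \frac{10}{23}} = \sqrt{- \frac{21058}{23}} = \frac{i \sqrt{484334}}{23} \approx 30.258 i$)
$721 + r = 721 + \frac{i \sqrt{484334}}{23}$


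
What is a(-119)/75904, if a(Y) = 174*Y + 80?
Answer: -10313/37952 ≈ -0.27174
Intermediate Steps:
a(Y) = 80 + 174*Y
a(-119)/75904 = (80 + 174*(-119))/75904 = (80 - 20706)*(1/75904) = -20626*1/75904 = -10313/37952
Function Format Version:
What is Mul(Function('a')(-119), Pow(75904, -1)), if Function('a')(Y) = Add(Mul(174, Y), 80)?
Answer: Rational(-10313, 37952) ≈ -0.27174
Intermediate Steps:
Function('a')(Y) = Add(80, Mul(174, Y))
Mul(Function('a')(-119), Pow(75904, -1)) = Mul(Add(80, Mul(174, -119)), Pow(75904, -1)) = Mul(Add(80, -20706), Rational(1, 75904)) = Mul(-20626, Rational(1, 75904)) = Rational(-10313, 37952)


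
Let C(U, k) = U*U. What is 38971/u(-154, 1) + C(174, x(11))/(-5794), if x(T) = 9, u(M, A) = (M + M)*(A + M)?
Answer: -600464125/136518228 ≈ -4.3984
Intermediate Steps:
u(M, A) = 2*M*(A + M) (u(M, A) = (2*M)*(A + M) = 2*M*(A + M))
C(U, k) = U²
38971/u(-154, 1) + C(174, x(11))/(-5794) = 38971/((2*(-154)*(1 - 154))) + 174²/(-5794) = 38971/((2*(-154)*(-153))) + 30276*(-1/5794) = 38971/47124 - 15138/2897 = -600464125/136518228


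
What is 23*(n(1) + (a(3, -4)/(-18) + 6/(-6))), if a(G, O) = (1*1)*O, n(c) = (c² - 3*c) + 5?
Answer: 460/9 ≈ 51.111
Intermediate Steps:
n(c) = 5 + c² - 3*c
a(G, O) = O (a(G, O) = 1*O = O)
23*(n(1) + (a(3, -4)/(-18) + 6/(-6))) = 23*((5 + 1² - 3*1) + (-4/(-18) + 6/(-6))) = 23*((5 + 1 - 3) + (-4*(-1/18) + 6*(-⅙))) = 23*(3 + (2/9 - 1)) = 23*(3 - 7/9) = 23*(20/9) = 460/9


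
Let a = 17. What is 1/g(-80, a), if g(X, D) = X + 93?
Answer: 1/13 ≈ 0.076923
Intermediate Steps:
g(X, D) = 93 + X
1/g(-80, a) = 1/(93 - 80) = 1/13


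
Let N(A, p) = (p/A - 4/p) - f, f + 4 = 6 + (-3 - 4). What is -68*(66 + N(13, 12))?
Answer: -189856/39 ≈ -4868.1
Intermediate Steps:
f = -5 (f = -4 + (6 + (-3 - 4)) = -4 + (6 - 7) = -4 - 1 = -5)
N(A, p) = 5 - 4/p + p/A (N(A, p) = (p/A - 4/p) - 1*(-5) = (-4/p + p/A) + 5 = 5 - 4/p + p/A)
-68*(66 + N(13, 12)) = -68*(66 + (5 - 4/12 + 12/13)) = -68*(66 + (5 - 4*1/12 + 12*(1/13))) = -68*(66 + (5 - ⅓ + 12/13)) = -68*(66 + 218/39) = -68*2792/39 = -189856/39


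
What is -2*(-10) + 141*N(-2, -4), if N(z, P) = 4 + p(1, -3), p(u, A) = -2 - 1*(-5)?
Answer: 1007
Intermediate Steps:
p(u, A) = 3 (p(u, A) = -2 + 5 = 3)
N(z, P) = 7 (N(z, P) = 4 + 3 = 7)
-2*(-10) + 141*N(-2, -4) = -2*(-10) + 141*7 = 20 + 987 = 1007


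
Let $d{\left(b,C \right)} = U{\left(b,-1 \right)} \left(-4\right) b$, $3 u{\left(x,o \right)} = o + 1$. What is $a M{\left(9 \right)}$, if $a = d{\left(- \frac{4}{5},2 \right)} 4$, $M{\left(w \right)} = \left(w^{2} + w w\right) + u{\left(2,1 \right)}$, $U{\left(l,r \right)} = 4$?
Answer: $\frac{124928}{15} \approx 8328.5$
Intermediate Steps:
$u{\left(x,o \right)} = \frac{1}{3} + \frac{o}{3}$ ($u{\left(x,o \right)} = \frac{o + 1}{3} = \frac{1 + o}{3} = \frac{1}{3} + \frac{o}{3}$)
$d{\left(b,C \right)} = - 16 b$ ($d{\left(b,C \right)} = 4 \left(-4\right) b = - 16 b$)
$M{\left(w \right)} = \frac{2}{3} + 2 w^{2}$ ($M{\left(w \right)} = \left(w^{2} + w w\right) + \left(\frac{1}{3} + \frac{1}{3} \cdot 1\right) = \left(w^{2} + w^{2}\right) + \left(\frac{1}{3} + \frac{1}{3}\right) = 2 w^{2} + \frac{2}{3} = \frac{2}{3} + 2 w^{2}$)
$a = \frac{256}{5}$ ($a = - 16 \left(- \frac{4}{5}\right) 4 = - 16 \left(\left(-4\right) \frac{1}{5}\right) 4 = \left(-16\right) \left(- \frac{4}{5}\right) 4 = \frac{64}{5} \cdot 4 = \frac{256}{5} \approx 51.2$)
$a M{\left(9 \right)} = \frac{256 \left(\frac{2}{3} + 2 \cdot 9^{2}\right)}{5} = \frac{256 \left(\frac{2}{3} + 2 \cdot 81\right)}{5} = \frac{256 \left(\frac{2}{3} + 162\right)}{5} = \frac{256}{5} \cdot \frac{488}{3} = \frac{124928}{15}$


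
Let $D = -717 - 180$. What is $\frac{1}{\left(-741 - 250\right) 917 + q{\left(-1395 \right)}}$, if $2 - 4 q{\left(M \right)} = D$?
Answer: $- \frac{4}{3634089} \approx -1.1007 \cdot 10^{-6}$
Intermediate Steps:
$D = -897$ ($D = -717 - 180 = -897$)
$q{\left(M \right)} = \frac{899}{4}$ ($q{\left(M \right)} = \frac{1}{2} - - \frac{897}{4} = \frac{1}{2} + \frac{897}{4} = \frac{899}{4}$)
$\frac{1}{\left(-741 - 250\right) 917 + q{\left(-1395 \right)}} = \frac{1}{\left(-741 - 250\right) 917 + \frac{899}{4}} = \frac{1}{\left(-991\right) 917 + \frac{899}{4}} = \frac{1}{-908747 + \frac{899}{4}} = \frac{1}{- \frac{3634089}{4}} = - \frac{4}{3634089}$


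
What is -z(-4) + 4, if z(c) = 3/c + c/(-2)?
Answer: 11/4 ≈ 2.7500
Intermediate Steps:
z(c) = 3/c - c/2 (z(c) = 3/c + c*(-1/2) = 3/c - c/2)
-z(-4) + 4 = -(3/(-4) - 1/2*(-4)) + 4 = -(3*(-1/4) + 2) + 4 = -(-3/4 + 2) + 4 = -1*5/4 + 4 = -5/4 + 4 = 11/4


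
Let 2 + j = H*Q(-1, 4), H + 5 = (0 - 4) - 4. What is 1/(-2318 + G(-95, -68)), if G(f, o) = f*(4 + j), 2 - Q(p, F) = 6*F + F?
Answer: -1/34618 ≈ -2.8887e-5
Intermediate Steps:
Q(p, F) = 2 - 7*F (Q(p, F) = 2 - (6*F + F) = 2 - 7*F)
H = -13 (H = -5 + ((0 - 4) - 4) = -5 + (-4 - 4) = -5 - 8 = -13)
j = 336 (j = -2 - 13*(2 - 7*4) = -2 - 13*(2 - 28) = -2 - 13*(-26) = -2 + 338 = 336)
G(f, o) = 340*f (G(f, o) = f*(4 + 336) = f*340 = 340*f)
1/(-2318 + G(-95, -68)) = 1/(-2318 + 340*(-95)) = 1/(-2318 - 32300) = 1/(-34618) = -1/34618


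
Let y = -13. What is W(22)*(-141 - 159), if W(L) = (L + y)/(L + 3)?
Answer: -108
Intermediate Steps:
W(L) = (-13 + L)/(3 + L) (W(L) = (L - 13)/(L + 3) = (-13 + L)/(3 + L))
W(22)*(-141 - 159) = ((-13 + 22)/(3 + 22))*(-141 - 159) = (9/25)*(-300) = -108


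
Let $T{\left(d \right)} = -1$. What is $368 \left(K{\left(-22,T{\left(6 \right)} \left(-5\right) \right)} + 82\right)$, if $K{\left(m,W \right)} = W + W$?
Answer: $33856$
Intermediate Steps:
$K{\left(m,W \right)} = 2 W$
$368 \left(K{\left(-22,T{\left(6 \right)} \left(-5\right) \right)} + 82\right) = 368 \left(2 \left(\left(-1\right) \left(-5\right)\right) + 82\right) = 368 \left(2 \cdot 5 + 82\right) = 368 \left(10 + 82\right) = 368 \cdot 92 = 33856$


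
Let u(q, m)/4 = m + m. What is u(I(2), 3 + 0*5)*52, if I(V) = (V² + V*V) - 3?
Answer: 1248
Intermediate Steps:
I(V) = -3 + 2*V² (I(V) = (V² + V²) - 3 = 2*V² - 3 = -3 + 2*V²)
u(q, m) = 8*m (u(q, m) = 4*(m + m) = 4*(2*m) = 8*m)
u(I(2), 3 + 0*5)*52 = (8*(3 + 0*5))*52 = (8*(3 + 0))*52 = (8*3)*52 = 24*52 = 1248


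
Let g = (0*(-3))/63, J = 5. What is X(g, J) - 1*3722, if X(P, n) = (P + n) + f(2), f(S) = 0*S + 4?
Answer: -3713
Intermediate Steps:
f(S) = 4 (f(S) = 0 + 4 = 4)
g = 0 (g = 0*(1/63) = 0)
X(P, n) = 4 + P + n (X(P, n) = (P + n) + 4 = 4 + P + n)
X(g, J) - 1*3722 = (4 + 0 + 5) - 1*3722 = 9 - 3722 = -3713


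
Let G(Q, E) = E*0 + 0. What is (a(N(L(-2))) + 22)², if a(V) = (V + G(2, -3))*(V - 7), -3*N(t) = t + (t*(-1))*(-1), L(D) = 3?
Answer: 1600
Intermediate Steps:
G(Q, E) = 0 (G(Q, E) = 0 + 0 = 0)
N(t) = -2*t/3 (N(t) = -(t + (t*(-1))*(-1))/3 = -(t - t*(-1))/3 = -(t + t)/3 = -2*t/3)
a(V) = V*(-7 + V) (a(V) = (V + 0)*(V - 7) = V*(-7 + V))
(a(N(L(-2))) + 22)² = ((-⅔*3)*(-7 - ⅔*3) + 22)² = (-2*(-7 - 2) + 22)² = (-2*(-9) + 22)² = (18 + 22)² = 40² = 1600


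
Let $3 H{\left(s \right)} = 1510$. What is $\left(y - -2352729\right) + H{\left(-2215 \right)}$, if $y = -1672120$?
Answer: $\frac{2043337}{3} \approx 6.8111 \cdot 10^{5}$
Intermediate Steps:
$H{\left(s \right)} = \frac{1510}{3}$ ($H{\left(s \right)} = \frac{1}{3} \cdot 1510 = \frac{1510}{3}$)
$\left(y - -2352729\right) + H{\left(-2215 \right)} = \left(-1672120 - -2352729\right) + \frac{1510}{3} = \left(-1672120 + 2352729\right) + \frac{1510}{3} = 680609 + \frac{1510}{3} = \frac{2043337}{3}$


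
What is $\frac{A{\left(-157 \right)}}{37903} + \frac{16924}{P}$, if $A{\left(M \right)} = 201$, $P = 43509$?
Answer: $\frac{650215681}{1649121627} \approx 0.39428$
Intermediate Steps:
$\frac{A{\left(-157 \right)}}{37903} + \frac{16924}{P} = \frac{201}{37903} + \frac{16924}{43509} = \frac{650215681}{1649121627}$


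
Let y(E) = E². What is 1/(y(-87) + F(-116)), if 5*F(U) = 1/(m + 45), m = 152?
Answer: 985/7455466 ≈ 0.00013212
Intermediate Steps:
F(U) = 1/985 (F(U) = 1/(5*(152 + 45)) = (⅕)/197 = (⅕)*(1/197) = 1/985)
1/(y(-87) + F(-116)) = 1/((-87)² + 1/985) = 1/(7569 + 1/985) = 1/(7455466/985) = 985/7455466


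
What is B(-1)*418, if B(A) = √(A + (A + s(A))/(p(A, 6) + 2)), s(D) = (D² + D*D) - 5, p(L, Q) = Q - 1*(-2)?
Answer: 418*I*√35/5 ≈ 494.58*I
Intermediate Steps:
p(L, Q) = 2 + Q (p(L, Q) = Q + 2 = 2 + Q)
s(D) = -5 + 2*D² (s(D) = (D² + D²) - 5 = 2*D² - 5 = -5 + 2*D²)
B(A) = √(-½ + A²/5 + 11*A/10) (B(A) = √(A + (A + (-5 + 2*A²))/((2 + 6) + 2)) = √(A + (-5 + A + 2*A²)/(8 + 2)) = √(A + (-5 + A + 2*A²)/10) = √(A + (-5 + A + 2*A²)*(⅒)) = √(A + (-½ + A²/5 + A/10)) = √(-½ + A²/5 + 11*A/10))
B(-1)*418 = (√(-50 + 20*(-1)² + 110*(-1))/10)*418 = (√(-50 + 20*1 - 110)/10)*418 = (√(-50 + 20 - 110)/10)*418 = (√(-140)/10)*418 = ((2*I*√35)/10)*418 = (I*√35/5)*418 = 418*I*√35/5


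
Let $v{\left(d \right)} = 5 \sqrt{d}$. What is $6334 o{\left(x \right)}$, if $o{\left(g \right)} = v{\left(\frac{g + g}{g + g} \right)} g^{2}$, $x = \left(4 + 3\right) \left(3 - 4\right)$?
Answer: $1551830$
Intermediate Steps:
$x = -7$ ($x = 7 \left(-1\right) = -7$)
$o{\left(g \right)} = 5 g^{2}$ ($o{\left(g \right)} = 5 \sqrt{\frac{g + g}{g + g}} g^{2} = 5 \sqrt{\frac{2 g}{2 g}} g^{2} = 5 \sqrt{2 g \frac{1}{2 g}} g^{2} = 5 \sqrt{1} g^{2} = 5 \cdot 1 g^{2} = 5 g^{2}$)
$6334 o{\left(x \right)} = 6334 \cdot 5 \left(-7\right)^{2} = 6334 \cdot 5 \cdot 49 = 6334 \cdot 245 = 1551830$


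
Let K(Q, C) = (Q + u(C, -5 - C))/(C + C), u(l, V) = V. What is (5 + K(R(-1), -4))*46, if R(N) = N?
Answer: 483/2 ≈ 241.50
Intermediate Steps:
K(Q, C) = (-5 + Q - C)/(2*C) (K(Q, C) = (Q + (-5 - C))/(C + C) = (-5 + Q - C)/((2*C)) = (-5 + Q - C)*(1/(2*C)) = (-5 + Q - C)/(2*C))
(5 + K(R(-1), -4))*46 = (5 + (½)*(-5 - 1 - 1*(-4))/(-4))*46 = (5 + (½)*(-¼)*(-5 - 1 + 4))*46 = (5 + (½)*(-¼)*(-2))*46 = (5 + ¼)*46 = (21/4)*46 = 483/2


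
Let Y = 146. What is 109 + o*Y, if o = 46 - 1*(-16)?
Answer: 9161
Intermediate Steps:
o = 62 (o = 46 + 16 = 62)
109 + o*Y = 109 + 62*146 = 109 + 9052 = 9161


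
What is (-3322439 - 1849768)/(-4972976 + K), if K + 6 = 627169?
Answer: 5172207/4345813 ≈ 1.1902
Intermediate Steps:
K = 627163 (K = -6 + 627169 = 627163)
(-3322439 - 1849768)/(-4972976 + K) = (-3322439 - 1849768)/(-4972976 + 627163) = -5172207/(-4345813) = -5172207*(-1/4345813) = 5172207/4345813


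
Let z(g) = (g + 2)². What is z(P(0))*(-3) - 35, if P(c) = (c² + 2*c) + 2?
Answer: -83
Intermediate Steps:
P(c) = 2 + c² + 2*c
z(g) = (2 + g)²
z(P(0))*(-3) - 35 = (2 + (2 + 0² + 2*0))²*(-3) - 35 = (2 + (2 + 0 + 0))²*(-3) - 35 = (2 + 2)²*(-3) - 35 = 4²*(-3) - 35 = 16*(-3) - 35 = -48 - 35 = -83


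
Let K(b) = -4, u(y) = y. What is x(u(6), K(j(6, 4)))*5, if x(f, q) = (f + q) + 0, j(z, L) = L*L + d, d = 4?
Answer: 10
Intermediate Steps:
j(z, L) = 4 + L² (j(z, L) = L*L + 4 = L² + 4 = 4 + L²)
x(f, q) = f + q
x(u(6), K(j(6, 4)))*5 = (6 - 4)*5 = 2*5 = 10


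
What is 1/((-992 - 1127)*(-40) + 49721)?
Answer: 1/134481 ≈ 7.4360e-6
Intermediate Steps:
1/((-992 - 1127)*(-40) + 49721) = 1/(-2119*(-40) + 49721) = 1/(84760 + 49721) = 1/134481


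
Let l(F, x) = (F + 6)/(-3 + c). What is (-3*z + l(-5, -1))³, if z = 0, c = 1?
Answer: -⅛ ≈ -0.12500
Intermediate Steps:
l(F, x) = -3 - F/2 (l(F, x) = (F + 6)/(-3 + 1) = (6 + F)/(-2) = (6 + F)*(-½) = -3 - F/2)
(-3*z + l(-5, -1))³ = (-3*0 + (-3 - ½*(-5)))³ = (0 + (-3 + 5/2))³ = (0 - ½)³ = (-½)³ = -⅛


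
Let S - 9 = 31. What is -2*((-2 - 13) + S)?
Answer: -50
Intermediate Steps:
S = 40 (S = 9 + 31 = 40)
-2*((-2 - 13) + S) = -2*((-2 - 13) + 40) = -2*(-15 + 40) = -2*25 = -50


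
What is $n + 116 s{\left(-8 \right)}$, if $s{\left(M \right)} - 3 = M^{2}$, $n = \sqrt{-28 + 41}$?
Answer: $7772 + \sqrt{13} \approx 7775.6$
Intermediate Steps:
$n = \sqrt{13} \approx 3.6056$
$s{\left(M \right)} = 3 + M^{2}$
$n + 116 s{\left(-8 \right)} = \sqrt{13} + 116 \left(3 + \left(-8\right)^{2}\right) = \sqrt{13} + 116 \left(3 + 64\right) = \sqrt{13} + 116 \cdot 67 = \sqrt{13} + 7772 = 7772 + \sqrt{13}$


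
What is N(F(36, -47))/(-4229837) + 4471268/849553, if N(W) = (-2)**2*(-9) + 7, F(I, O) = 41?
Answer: 18912759460353/3593470712861 ≈ 5.2631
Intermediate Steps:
N(W) = -29 (N(W) = 4*(-9) + 7 = -36 + 7 = -29)
N(F(36, -47))/(-4229837) + 4471268/849553 = -29/(-4229837) + 4471268/849553 = -29*(-1/4229837) + 4471268*(1/849553) = 29/4229837 + 4471268/849553 = 18912759460353/3593470712861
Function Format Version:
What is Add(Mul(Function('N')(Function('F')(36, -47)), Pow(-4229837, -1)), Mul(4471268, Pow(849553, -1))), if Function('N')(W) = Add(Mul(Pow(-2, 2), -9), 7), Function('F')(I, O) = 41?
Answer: Rational(18912759460353, 3593470712861) ≈ 5.2631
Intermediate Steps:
Function('N')(W) = -29 (Function('N')(W) = Add(Mul(4, -9), 7) = Add(-36, 7) = -29)
Add(Mul(Function('N')(Function('F')(36, -47)), Pow(-4229837, -1)), Mul(4471268, Pow(849553, -1))) = Add(Mul(-29, Pow(-4229837, -1)), Mul(4471268, Pow(849553, -1))) = Add(Mul(-29, Rational(-1, 4229837)), Mul(4471268, Rational(1, 849553))) = Add(Rational(29, 4229837), Rational(4471268, 849553)) = Rational(18912759460353, 3593470712861)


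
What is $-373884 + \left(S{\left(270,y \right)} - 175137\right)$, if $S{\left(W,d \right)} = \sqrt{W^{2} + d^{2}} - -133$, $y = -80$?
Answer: $-548888 + 10 \sqrt{793} \approx -5.4861 \cdot 10^{5}$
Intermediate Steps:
$S{\left(W,d \right)} = 133 + \sqrt{W^{2} + d^{2}}$ ($S{\left(W,d \right)} = \sqrt{W^{2} + d^{2}} + 133 = 133 + \sqrt{W^{2} + d^{2}}$)
$-373884 + \left(S{\left(270,y \right)} - 175137\right) = -373884 + \left(\left(133 + \sqrt{270^{2} + \left(-80\right)^{2}}\right) - 175137\right) = -373884 - \left(175004 - \sqrt{72900 + 6400}\right) = -373884 - \left(175004 - 10 \sqrt{793}\right) = -548888 + 10 \sqrt{793}$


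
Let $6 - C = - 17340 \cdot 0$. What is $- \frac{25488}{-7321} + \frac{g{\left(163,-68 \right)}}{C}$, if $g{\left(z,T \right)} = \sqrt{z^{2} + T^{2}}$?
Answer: $\frac{25488}{7321} + \frac{\sqrt{31193}}{6} \approx 32.917$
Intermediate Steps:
$C = 6$ ($C = 6 - - 17340 \cdot 0 = 6 - \left(-1\right) 0 = 6 - 0 = 6 + 0 = 6$)
$g{\left(z,T \right)} = \sqrt{T^{2} + z^{2}}$
$- \frac{25488}{-7321} + \frac{g{\left(163,-68 \right)}}{C} = - \frac{25488}{-7321} + \frac{\sqrt{\left(-68\right)^{2} + 163^{2}}}{6} = \left(-25488\right) \left(- \frac{1}{7321}\right) + \sqrt{4624 + 26569} \cdot \frac{1}{6} = \frac{25488}{7321} + \sqrt{31193} \cdot \frac{1}{6} = \frac{25488}{7321} + \frac{\sqrt{31193}}{6}$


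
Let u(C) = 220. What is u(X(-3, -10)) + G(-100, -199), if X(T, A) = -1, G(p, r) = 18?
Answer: 238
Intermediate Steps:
u(X(-3, -10)) + G(-100, -199) = 220 + 18 = 238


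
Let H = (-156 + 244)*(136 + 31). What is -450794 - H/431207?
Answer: -194385543054/431207 ≈ -4.5079e+5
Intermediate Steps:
H = 14696 (H = 88*167 = 14696)
-450794 - H/431207 = -450794 - 14696/431207 = -194385543054/431207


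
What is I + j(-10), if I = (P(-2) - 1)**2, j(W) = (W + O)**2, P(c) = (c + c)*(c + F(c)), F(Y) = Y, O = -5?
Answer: 450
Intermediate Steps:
P(c) = 4*c**2 (P(c) = (c + c)*(c + c) = (2*c)*(2*c) = 4*c**2)
j(W) = (-5 + W)**2 (j(W) = (W - 5)**2 = (-5 + W)**2)
I = 225 (I = (4*(-2)**2 - 1)**2 = (4*4 - 1)**2 = (16 - 1)**2 = 15**2 = 225)
I + j(-10) = 225 + (-5 - 10)**2 = 225 + (-15)**2 = 225 + 225 = 450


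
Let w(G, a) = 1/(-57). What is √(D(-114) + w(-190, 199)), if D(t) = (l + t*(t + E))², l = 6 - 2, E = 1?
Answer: √539493187947/57 ≈ 12886.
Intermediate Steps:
w(G, a) = -1/57
l = 4
D(t) = (4 + t*(1 + t))² (D(t) = (4 + t*(t + 1))² = (4 + t*(1 + t))²)
√(D(-114) + w(-190, 199)) = √((4 - 114 + (-114)²)² - 1/57) = √((4 - 114 + 12996)² - 1/57) = √(12886² - 1/57) = √(166048996 - 1/57) = √(9464792771/57) = √539493187947/57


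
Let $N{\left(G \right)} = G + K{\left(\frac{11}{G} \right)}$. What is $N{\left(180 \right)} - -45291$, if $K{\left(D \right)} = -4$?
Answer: $45467$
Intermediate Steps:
$N{\left(G \right)} = -4 + G$ ($N{\left(G \right)} = G - 4 = -4 + G$)
$N{\left(180 \right)} - -45291 = \left(-4 + 180\right) - -45291 = 176 + 45291 = 45467$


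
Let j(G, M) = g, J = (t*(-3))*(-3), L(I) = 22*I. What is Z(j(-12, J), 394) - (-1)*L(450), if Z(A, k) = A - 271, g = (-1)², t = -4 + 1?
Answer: 9630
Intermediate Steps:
t = -3
J = -27 (J = -3*(-3)*(-3) = 9*(-3) = -27)
g = 1
j(G, M) = 1
Z(A, k) = -271 + A
Z(j(-12, J), 394) - (-1)*L(450) = (-271 + 1) - (-1)*22*450 = -270 - (-1)*9900 = -270 - 1*(-9900) = -270 + 9900 = 9630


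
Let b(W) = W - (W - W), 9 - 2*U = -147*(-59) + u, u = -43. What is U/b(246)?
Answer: -8621/492 ≈ -17.522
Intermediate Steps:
U = -8621/2 (U = 9/2 - (-147*(-59) - 43)/2 = 9/2 - (8673 - 43)/2 = 9/2 - ½*8630 = 9/2 - 4315 = -8621/2 ≈ -4310.5)
b(W) = W (b(W) = W - 1*0 = W + 0 = W)
U/b(246) = -8621/2/246 = -8621/2*1/246 = -8621/492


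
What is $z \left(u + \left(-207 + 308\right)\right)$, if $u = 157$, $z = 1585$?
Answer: $408930$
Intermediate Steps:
$z \left(u + \left(-207 + 308\right)\right) = 1585 \left(157 + \left(-207 + 308\right)\right) = 1585 \left(157 + 101\right) = 1585 \cdot 258 = 408930$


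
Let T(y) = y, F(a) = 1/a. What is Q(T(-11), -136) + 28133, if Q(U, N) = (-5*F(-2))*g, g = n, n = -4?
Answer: 28123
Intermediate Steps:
g = -4
Q(U, N) = -10 (Q(U, N) = -5/(-2)*(-4) = -5*(-½)*(-4) = (5/2)*(-4) = -10)
Q(T(-11), -136) + 28133 = -10 + 28133 = 28123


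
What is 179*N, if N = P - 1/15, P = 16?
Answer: 42781/15 ≈ 2852.1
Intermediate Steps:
N = 239/15 (N = 16 - 1/15 = 239/15 ≈ 15.933)
179*N = 179*(239/15) = 42781/15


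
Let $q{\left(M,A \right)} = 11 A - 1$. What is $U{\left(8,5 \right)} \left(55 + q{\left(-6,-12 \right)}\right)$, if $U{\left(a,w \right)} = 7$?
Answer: $-546$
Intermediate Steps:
$q{\left(M,A \right)} = -1 + 11 A$
$U{\left(8,5 \right)} \left(55 + q{\left(-6,-12 \right)}\right) = 7 \left(55 + \left(-1 + 11 \left(-12\right)\right)\right) = 7 \left(55 - 133\right) = 7 \left(-78\right) = -546$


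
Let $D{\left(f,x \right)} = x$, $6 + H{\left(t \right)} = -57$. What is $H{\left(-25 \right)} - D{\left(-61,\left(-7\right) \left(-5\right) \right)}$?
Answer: $-98$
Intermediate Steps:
$H{\left(t \right)} = -63$ ($H{\left(t \right)} = -6 - 57 = -63$)
$H{\left(-25 \right)} - D{\left(-61,\left(-7\right) \left(-5\right) \right)} = -63 - \left(-7\right) \left(-5\right) = -63 - 35 = -98$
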